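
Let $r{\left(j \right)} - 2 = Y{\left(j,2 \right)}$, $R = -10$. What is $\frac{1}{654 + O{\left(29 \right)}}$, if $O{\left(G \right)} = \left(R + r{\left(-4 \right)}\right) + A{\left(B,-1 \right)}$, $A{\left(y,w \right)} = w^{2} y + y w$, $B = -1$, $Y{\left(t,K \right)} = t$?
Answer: $\frac{1}{642} \approx 0.0015576$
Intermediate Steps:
$r{\left(j \right)} = 2 + j$
$A{\left(y,w \right)} = w y + y w^{2}$ ($A{\left(y,w \right)} = y w^{2} + w y = w y + y w^{2}$)
$O{\left(G \right)} = -12$ ($O{\left(G \right)} = \left(-10 + \left(2 - 4\right)\right) - - (1 - 1) = \left(-10 - 2\right) - \left(-1\right) 0 = -12 + 0 = -12$)
$\frac{1}{654 + O{\left(29 \right)}} = \frac{1}{654 - 12} = \frac{1}{642}$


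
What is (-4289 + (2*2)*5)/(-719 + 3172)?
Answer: -4269/2453 ≈ -1.7403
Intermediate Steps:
(-4289 + (2*2)*5)/(-719 + 3172) = (-4289 + 4*5)/2453 = (-4289 + 20)*(1/2453) = -4269*1/2453 = -4269/2453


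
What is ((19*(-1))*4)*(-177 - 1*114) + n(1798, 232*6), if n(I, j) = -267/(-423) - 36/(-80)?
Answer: 62370169/2820 ≈ 22117.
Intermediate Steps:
n(I, j) = 3049/2820 (n(I, j) = -267*(-1/423) - 36*(-1/80) = 89/141 + 9/20 = 3049/2820)
((19*(-1))*4)*(-177 - 1*114) + n(1798, 232*6) = ((19*(-1))*4)*(-177 - 1*114) + 3049/2820 = (-19*4)*(-177 - 114) + 3049/2820 = -76*(-291) + 3049/2820 = 22116 + 3049/2820 = 62370169/2820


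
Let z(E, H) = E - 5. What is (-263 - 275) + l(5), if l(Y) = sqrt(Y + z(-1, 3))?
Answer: -538 + I ≈ -538.0 + 1.0*I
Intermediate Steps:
z(E, H) = -5 + E
l(Y) = sqrt(-6 + Y) (l(Y) = sqrt(Y + (-5 - 1)) = sqrt(Y - 6) = sqrt(-6 + Y))
(-263 - 275) + l(5) = (-263 - 275) + sqrt(-6 + 5) = -538 + sqrt(-1) = -538 + I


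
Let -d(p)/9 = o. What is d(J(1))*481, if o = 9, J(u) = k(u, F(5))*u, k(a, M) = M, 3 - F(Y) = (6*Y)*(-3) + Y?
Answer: -38961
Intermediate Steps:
F(Y) = 3 + 17*Y (F(Y) = 3 - ((6*Y)*(-3) + Y) = 3 - (-18*Y + Y) = 3 - (-17)*Y = 3 + 17*Y)
J(u) = 88*u (J(u) = (3 + 17*5)*u = (3 + 85)*u = 88*u)
d(p) = -81 (d(p) = -9*9 = -81)
d(J(1))*481 = -81*481 = -38961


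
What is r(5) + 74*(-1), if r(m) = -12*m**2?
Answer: -374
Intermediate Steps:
r(5) + 74*(-1) = -12*5**2 + 74*(-1) = -12*25 - 74 = -300 - 74 = -374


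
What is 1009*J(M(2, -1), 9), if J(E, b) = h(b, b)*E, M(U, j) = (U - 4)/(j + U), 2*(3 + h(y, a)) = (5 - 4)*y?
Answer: -3027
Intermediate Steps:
h(y, a) = -3 + y/2 (h(y, a) = -3 + ((5 - 4)*y)/2 = -3 + (1*y)/2 = -3 + y/2)
M(U, j) = (-4 + U)/(U + j)
J(E, b) = E*(-3 + b/2) (J(E, b) = (-3 + b/2)*E = E*(-3 + b/2))
1009*J(M(2, -1), 9) = 1009*(((-4 + 2)/(2 - 1))*(-6 + 9)/2) = 1009*((1/2)*(-2/1)*3) = 1009*((1/2)*(1*(-2))*3) = 1009*((1/2)*(-2)*3) = 1009*(-3) = -3027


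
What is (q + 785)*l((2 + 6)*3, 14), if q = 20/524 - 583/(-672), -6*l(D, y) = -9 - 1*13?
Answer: 761033383/264096 ≈ 2881.7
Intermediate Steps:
l(D, y) = 11/3 (l(D, y) = -(-9 - 1*13)/6 = -(-9 - 13)/6 = -1/6*(-22) = 11/3)
q = 79733/88032 (q = 20*(1/524) - 583*(-1/672) = 5/131 + 583/672 = 79733/88032 ≈ 0.90573)
(q + 785)*l((2 + 6)*3, 14) = (79733/88032 + 785)*(11/3) = (69184853/88032)*(11/3) = 761033383/264096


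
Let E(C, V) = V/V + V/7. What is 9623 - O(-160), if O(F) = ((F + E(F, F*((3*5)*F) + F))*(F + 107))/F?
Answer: -9506771/1120 ≈ -8488.2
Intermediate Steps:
E(C, V) = 1 + V/7 (E(C, V) = 1 + V*(⅐) = 1 + V/7)
O(F) = (107 + F)*(1 + 8*F/7 + 15*F²/7)/F (O(F) = ((F + (1 + (F*((3*5)*F) + F)/7))*(F + 107))/F = ((F + (1 + (F*(15*F) + F)/7))*(107 + F))/F = ((F + (1 + (15*F² + F)/7))*(107 + F))/F = ((F + (1 + (F + 15*F²)/7))*(107 + F))/F = ((F + (1 + (F/7 + 15*F²/7)))*(107 + F))/F = ((F + (1 + F/7 + 15*F²/7))*(107 + F))/F = ((1 + 8*F/7 + 15*F²/7)*(107 + F))/F = ((107 + F)*(1 + 8*F/7 + 15*F²/7))/F = (107 + F)*(1 + 8*F/7 + 15*F²/7)/F)
9623 - O(-160) = 9623 - (749 + 15*(-160)³ + 863*(-160) + 1613*(-160)²)/(7*(-160)) = 9623 - (-1)*(749 + 15*(-4096000) - 138080 + 1613*25600)/(7*160) = 9623 - (-1)*(749 - 61440000 - 138080 + 41292800)/(7*160) = 9623 - (-1)*(-20284531)/(7*160) = 9623 - 1*20284531/1120 = 9623 - 20284531/1120 = -9506771/1120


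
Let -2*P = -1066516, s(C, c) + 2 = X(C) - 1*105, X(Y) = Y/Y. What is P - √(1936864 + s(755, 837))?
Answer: 533258 - √1936758 ≈ 5.3187e+5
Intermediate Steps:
X(Y) = 1
s(C, c) = -106 (s(C, c) = -2 + (1 - 1*105) = -2 + (1 - 105) = -2 - 104 = -106)
P = 533258 (P = -½*(-1066516) = 533258)
P - √(1936864 + s(755, 837)) = 533258 - √(1936864 - 106) = 533258 - √1936758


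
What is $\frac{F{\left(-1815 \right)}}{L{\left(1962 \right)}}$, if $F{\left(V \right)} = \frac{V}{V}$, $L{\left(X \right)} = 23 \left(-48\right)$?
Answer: $- \frac{1}{1104} \approx -0.0009058$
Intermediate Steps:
$L{\left(X \right)} = -1104$
$F{\left(V \right)} = 1$
$\frac{F{\left(-1815 \right)}}{L{\left(1962 \right)}} = 1 \frac{1}{-1104} = 1 \left(- \frac{1}{1104}\right) = - \frac{1}{1104}$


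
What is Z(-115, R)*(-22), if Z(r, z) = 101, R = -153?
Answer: -2222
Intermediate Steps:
Z(-115, R)*(-22) = 101*(-22) = -2222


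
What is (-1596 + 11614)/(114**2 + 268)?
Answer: 5009/6632 ≈ 0.75528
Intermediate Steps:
(-1596 + 11614)/(114**2 + 268) = 10018/(12996 + 268) = 10018/13264 = 10018*(1/13264) = 5009/6632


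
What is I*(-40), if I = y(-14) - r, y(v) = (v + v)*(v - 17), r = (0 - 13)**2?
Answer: -27960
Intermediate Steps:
r = 169 (r = (-13)**2 = 169)
y(v) = 2*v*(-17 + v) (y(v) = (2*v)*(-17 + v) = 2*v*(-17 + v))
I = 699 (I = 2*(-14)*(-17 - 14) - 1*169 = 2*(-14)*(-31) - 169 = 868 - 169 = 699)
I*(-40) = 699*(-40) = -27960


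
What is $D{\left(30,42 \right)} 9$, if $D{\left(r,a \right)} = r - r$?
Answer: $0$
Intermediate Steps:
$D{\left(r,a \right)} = 0$
$D{\left(30,42 \right)} 9 = 0 \cdot 9 = 0$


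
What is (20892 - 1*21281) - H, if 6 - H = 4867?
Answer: 4472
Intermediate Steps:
H = -4861 (H = 6 - 1*4867 = 6 - 4867 = -4861)
(20892 - 1*21281) - H = (20892 - 1*21281) - 1*(-4861) = (20892 - 21281) + 4861 = -389 + 4861 = 4472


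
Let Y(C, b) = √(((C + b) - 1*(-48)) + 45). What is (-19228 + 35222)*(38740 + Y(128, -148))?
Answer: 619607560 + 15994*√73 ≈ 6.1974e+8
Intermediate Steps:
Y(C, b) = √(93 + C + b) (Y(C, b) = √(((C + b) + 48) + 45) = √((48 + C + b) + 45) = √(93 + C + b))
(-19228 + 35222)*(38740 + Y(128, -148)) = (-19228 + 35222)*(38740 + √(93 + 128 - 148)) = 15994*(38740 + √73) = 619607560 + 15994*√73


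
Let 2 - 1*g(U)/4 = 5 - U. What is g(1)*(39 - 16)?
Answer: -184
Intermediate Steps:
g(U) = -12 + 4*U (g(U) = 8 - 4*(5 - U) = 8 + (-20 + 4*U) = -12 + 4*U)
g(1)*(39 - 16) = (-12 + 4*1)*(39 - 16) = (-12 + 4)*23 = -8*23 = -184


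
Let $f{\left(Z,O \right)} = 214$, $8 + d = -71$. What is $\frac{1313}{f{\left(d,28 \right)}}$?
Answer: $\frac{1313}{214} \approx 6.1355$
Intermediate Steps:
$d = -79$ ($d = -8 - 71 = -79$)
$\frac{1313}{f{\left(d,28 \right)}} = \frac{1313}{214}$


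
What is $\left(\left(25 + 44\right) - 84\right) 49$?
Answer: $-735$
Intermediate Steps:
$\left(\left(25 + 44\right) - 84\right) 49 = \left(69 - 84\right) 49 = \left(-15\right) 49 = -735$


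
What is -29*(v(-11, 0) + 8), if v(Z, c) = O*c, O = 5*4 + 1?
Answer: -232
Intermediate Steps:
O = 21 (O = 20 + 1 = 21)
v(Z, c) = 21*c
-29*(v(-11, 0) + 8) = -29*(21*0 + 8) = -29*(0 + 8) = -29*8 = -232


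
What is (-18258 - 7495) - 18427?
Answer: -44180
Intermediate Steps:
(-18258 - 7495) - 18427 = -25753 - 18427 = -44180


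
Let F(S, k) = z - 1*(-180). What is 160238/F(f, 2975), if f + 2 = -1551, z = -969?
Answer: -160238/789 ≈ -203.09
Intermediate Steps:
f = -1553 (f = -2 - 1551 = -1553)
F(S, k) = -789 (F(S, k) = -969 - 1*(-180) = -969 + 180 = -789)
160238/F(f, 2975) = 160238/(-789) = 160238*(-1/789) = -160238/789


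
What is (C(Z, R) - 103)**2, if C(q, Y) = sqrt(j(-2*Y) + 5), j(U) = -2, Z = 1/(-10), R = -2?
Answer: (103 - sqrt(3))**2 ≈ 10255.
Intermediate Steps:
Z = -1/10 ≈ -0.10000
C(q, Y) = sqrt(3) (C(q, Y) = sqrt(-2 + 5) = sqrt(3))
(C(Z, R) - 103)**2 = (sqrt(3) - 103)**2 = (-103 + sqrt(3))**2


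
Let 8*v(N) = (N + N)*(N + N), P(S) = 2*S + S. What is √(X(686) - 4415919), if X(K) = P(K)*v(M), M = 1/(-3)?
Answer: I*√39742242/3 ≈ 2101.4*I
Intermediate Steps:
M = -⅓ ≈ -0.33333
P(S) = 3*S
v(N) = N²/2 (v(N) = ((N + N)*(N + N))/8 = ((2*N)*(2*N))/8 = (4*N²)/8 = N²/2)
X(K) = K/6 (X(K) = (3*K)*((-⅓)²/2) = (3*K)*((½)*(⅑)) = (3*K)*(1/18) = K/6)
√(X(686) - 4415919) = √((⅙)*686 - 4415919) = √(343/3 - 4415919) = √(-13247414/3) = I*√39742242/3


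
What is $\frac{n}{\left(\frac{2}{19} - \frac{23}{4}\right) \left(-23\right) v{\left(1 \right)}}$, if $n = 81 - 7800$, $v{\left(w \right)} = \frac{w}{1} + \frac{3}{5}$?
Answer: $- \frac{244435}{6578} \approx -37.159$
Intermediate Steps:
$v{\left(w \right)} = \frac{3}{5} + w$ ($v{\left(w \right)} = w 1 + 3 \cdot \frac{1}{5} = w + \frac{3}{5} = \frac{3}{5} + w$)
$n = -7719$ ($n = 81 - 7800 = -7719$)
$\frac{n}{\left(\frac{2}{19} - \frac{23}{4}\right) \left(-23\right) v{\left(1 \right)}} = - \frac{7719}{\left(\frac{2}{19} - \frac{23}{4}\right) \left(-23\right) \left(\frac{3}{5} + 1\right)} = - \frac{7719}{\left(2 \cdot \frac{1}{19} - \frac{23}{4}\right) \left(-23\right) \frac{8}{5}} = - \frac{7719}{\left(\frac{2}{19} - \frac{23}{4}\right) \left(-23\right) \frac{8}{5}} = - \frac{7719}{\left(- \frac{429}{76}\right) \left(-23\right) \frac{8}{5}} = - \frac{7719}{\frac{9867}{76} \cdot \frac{8}{5}} = - \frac{7719}{\frac{19734}{95}} = \left(-7719\right) \frac{95}{19734} = - \frac{244435}{6578}$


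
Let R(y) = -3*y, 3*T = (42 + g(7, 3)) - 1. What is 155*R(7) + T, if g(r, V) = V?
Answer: -9721/3 ≈ -3240.3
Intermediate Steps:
T = 44/3 (T = ((42 + 3) - 1)/3 = (45 - 1)/3 = (⅓)*44 = 44/3 ≈ 14.667)
155*R(7) + T = 155*(-3*7) + 44/3 = 155*(-21) + 44/3 = -3255 + 44/3 = -9721/3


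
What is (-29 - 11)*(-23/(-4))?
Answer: -230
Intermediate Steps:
(-29 - 11)*(-23/(-4)) = -(-920)*(-1)/4 = -40*23/4 = -230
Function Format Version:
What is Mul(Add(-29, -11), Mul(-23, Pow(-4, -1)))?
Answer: -230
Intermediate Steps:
Mul(Add(-29, -11), Mul(-23, Pow(-4, -1))) = Mul(-40, Mul(-23, Rational(-1, 4))) = Mul(-40, Rational(23, 4)) = -230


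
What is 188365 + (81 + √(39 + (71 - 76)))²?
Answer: 194960 + 162*√34 ≈ 1.9590e+5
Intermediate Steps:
188365 + (81 + √(39 + (71 - 76)))² = 188365 + (81 + √(39 - 5))² = 188365 + (81 + √34)²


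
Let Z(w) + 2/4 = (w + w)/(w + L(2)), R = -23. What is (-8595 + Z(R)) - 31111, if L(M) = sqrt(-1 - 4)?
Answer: -21202213/534 + 23*I*sqrt(5)/267 ≈ -39705.0 + 0.19262*I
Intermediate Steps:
L(M) = I*sqrt(5) (L(M) = sqrt(-5) = I*sqrt(5))
Z(w) = -1/2 + 2*w/(w + I*sqrt(5)) (Z(w) = -1/2 + (w + w)/(w + I*sqrt(5)) = -1/2 + (2*w)/(w + I*sqrt(5)) = -1/2 + 2*w/(w + I*sqrt(5)))
(-8595 + Z(R)) - 31111 = (-8595 + (3*(-23) - I*sqrt(5))/(2*(-23 + I*sqrt(5)))) - 31111 = (-8595 + (-69 - I*sqrt(5))/(2*(-23 + I*sqrt(5)))) - 31111 = -39706 + (-69 - I*sqrt(5))/(2*(-23 + I*sqrt(5)))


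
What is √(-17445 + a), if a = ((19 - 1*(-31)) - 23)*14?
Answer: I*√17067 ≈ 130.64*I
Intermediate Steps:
a = 378 (a = ((19 + 31) - 23)*14 = (50 - 23)*14 = 27*14 = 378)
√(-17445 + a) = √(-17445 + 378) = √(-17067) = I*√17067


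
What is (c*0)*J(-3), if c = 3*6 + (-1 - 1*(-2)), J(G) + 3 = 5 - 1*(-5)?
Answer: 0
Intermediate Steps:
J(G) = 7 (J(G) = -3 + (5 - 1*(-5)) = -3 + (5 + 5) = -3 + 10 = 7)
c = 19 (c = 18 + (-1 + 2) = 18 + 1 = 19)
(c*0)*J(-3) = (19*0)*7 = 0*7 = 0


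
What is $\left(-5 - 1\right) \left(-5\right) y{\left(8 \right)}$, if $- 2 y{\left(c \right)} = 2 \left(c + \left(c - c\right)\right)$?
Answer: $-240$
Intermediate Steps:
$y{\left(c \right)} = - c$ ($y{\left(c \right)} = - \frac{2 \left(c + \left(c - c\right)\right)}{2} = - \frac{2 \left(c + 0\right)}{2} = - \frac{2 c}{2} = - c$)
$\left(-5 - 1\right) \left(-5\right) y{\left(8 \right)} = \left(-5 - 1\right) \left(-5\right) \left(\left(-1\right) 8\right) = \left(-6\right) \left(-5\right) \left(-8\right) = 30 \left(-8\right) = -240$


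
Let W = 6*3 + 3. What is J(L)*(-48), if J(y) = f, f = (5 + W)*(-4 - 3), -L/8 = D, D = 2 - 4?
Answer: 8736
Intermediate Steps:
D = -2
W = 21 (W = 18 + 3 = 21)
L = 16 (L = -8*(-2) = 16)
f = -182 (f = (5 + 21)*(-4 - 3) = 26*(-7) = -182)
J(y) = -182
J(L)*(-48) = -182*(-48) = 8736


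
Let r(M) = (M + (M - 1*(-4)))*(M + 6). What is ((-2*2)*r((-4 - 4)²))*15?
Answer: -554400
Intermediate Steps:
r(M) = (4 + 2*M)*(6 + M) (r(M) = (M + (M + 4))*(6 + M) = (M + (4 + M))*(6 + M) = (4 + 2*M)*(6 + M))
((-2*2)*r((-4 - 4)²))*15 = ((-2*2)*(24 + 2*((-4 - 4)²)² + 16*(-4 - 4)²))*15 = -4*(24 + 2*((-8)²)² + 16*(-8)²)*15 = -4*(24 + 2*64² + 16*64)*15 = -4*(24 + 2*4096 + 1024)*15 = -4*(24 + 8192 + 1024)*15 = -4*9240*15 = -36960*15 = -554400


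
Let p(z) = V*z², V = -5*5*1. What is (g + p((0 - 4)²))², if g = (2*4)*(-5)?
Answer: 41473600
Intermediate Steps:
V = -25 (V = -25*1 = -25)
p(z) = -25*z²
g = -40 (g = 8*(-5) = -40)
(g + p((0 - 4)²))² = (-40 - 25*(0 - 4)⁴)² = (-40 - 25*((-4)²)²)² = (-40 - 25*16²)² = (-40 - 25*256)² = (-40 - 6400)² = (-6440)² = 41473600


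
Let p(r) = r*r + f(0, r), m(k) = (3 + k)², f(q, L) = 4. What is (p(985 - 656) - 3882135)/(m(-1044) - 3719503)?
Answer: 1886945/1317911 ≈ 1.4318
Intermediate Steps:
p(r) = 4 + r² (p(r) = r*r + 4 = r² + 4 = 4 + r²)
(p(985 - 656) - 3882135)/(m(-1044) - 3719503) = ((4 + (985 - 656)²) - 3882135)/((3 - 1044)² - 3719503) = ((4 + 329²) - 3882135)/((-1041)² - 3719503) = ((4 + 108241) - 3882135)/(1083681 - 3719503) = (108245 - 3882135)/(-2635822) = -3773890*(-1/2635822) = 1886945/1317911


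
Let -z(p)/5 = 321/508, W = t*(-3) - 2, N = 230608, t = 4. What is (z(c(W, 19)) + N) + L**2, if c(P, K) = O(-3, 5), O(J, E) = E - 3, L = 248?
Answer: 148391291/508 ≈ 2.9211e+5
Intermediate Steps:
W = -14 (W = 4*(-3) - 2 = -12 - 2 = -14)
O(J, E) = -3 + E
c(P, K) = 2 (c(P, K) = -3 + 5 = 2)
z(p) = -1605/508
(z(c(W, 19)) + N) + L**2 = (-1605/508 + 230608) + 248**2 = 117147259/508 + 61504 = 148391291/508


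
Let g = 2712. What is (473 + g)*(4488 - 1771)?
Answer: 8653645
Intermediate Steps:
(473 + g)*(4488 - 1771) = (473 + 2712)*(4488 - 1771) = 3185*2717 = 8653645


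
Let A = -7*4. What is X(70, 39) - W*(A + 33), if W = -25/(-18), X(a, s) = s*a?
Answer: 49015/18 ≈ 2723.1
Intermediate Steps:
A = -28
X(a, s) = a*s
W = 25/18 (W = -25*(-1/18) = 25/18 ≈ 1.3889)
X(70, 39) - W*(A + 33) = 70*39 - 25*(-28 + 33)/18 = 2730 - 25*5/18 = 2730 - 1*125/18 = 2730 - 125/18 = 49015/18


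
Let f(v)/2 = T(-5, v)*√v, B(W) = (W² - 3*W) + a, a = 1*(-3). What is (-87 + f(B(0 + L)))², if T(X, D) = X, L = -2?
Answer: 8269 + 1740*√7 ≈ 12873.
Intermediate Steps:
a = -3
B(W) = -3 + W² - 3*W (B(W) = (W² - 3*W) - 3 = -3 + W² - 3*W)
f(v) = -10*√v (f(v) = 2*(-5*√v) = -10*√v)
(-87 + f(B(0 + L)))² = (-87 - 10*√(-3 + (0 - 2)² - 3*(0 - 2)))² = (-87 - 10*√(-3 + (-2)² - 3*(-2)))² = (-87 - 10*√(-3 + 4 + 6))² = (-87 - 10*√7)²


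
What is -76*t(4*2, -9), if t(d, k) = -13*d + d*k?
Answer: 13376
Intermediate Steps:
-76*t(4*2, -9) = -76*4*2*(-13 - 9) = -608*(-22) = -76*(-176) = 13376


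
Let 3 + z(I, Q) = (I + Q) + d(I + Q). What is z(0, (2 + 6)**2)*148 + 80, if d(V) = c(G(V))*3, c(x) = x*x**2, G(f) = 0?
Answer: 9108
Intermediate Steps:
c(x) = x**3
d(V) = 0 (d(V) = 0**3*3 = 0*3 = 0)
z(I, Q) = -3 + I + Q (z(I, Q) = -3 + ((I + Q) + 0) = -3 + (I + Q) = -3 + I + Q)
z(0, (2 + 6)**2)*148 + 80 = (-3 + 0 + (2 + 6)**2)*148 + 80 = (-3 + 0 + 8**2)*148 + 80 = (-3 + 0 + 64)*148 + 80 = 61*148 + 80 = 9028 + 80 = 9108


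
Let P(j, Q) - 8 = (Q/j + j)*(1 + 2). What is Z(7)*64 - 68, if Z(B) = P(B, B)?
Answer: 1980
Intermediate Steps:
P(j, Q) = 8 + 3*j + 3*Q/j (P(j, Q) = 8 + (Q/j + j)*(1 + 2) = 8 + (j + Q/j)*3 = 8 + (3*j + 3*Q/j) = 8 + 3*j + 3*Q/j)
Z(B) = 11 + 3*B (Z(B) = 8 + 3*B + 3*B/B = 8 + 3*B + 3 = 11 + 3*B)
Z(7)*64 - 68 = (11 + 3*7)*64 - 68 = (11 + 21)*64 - 68 = 32*64 - 68 = 2048 - 68 = 1980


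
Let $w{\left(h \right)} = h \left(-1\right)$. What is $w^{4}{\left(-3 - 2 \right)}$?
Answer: $625$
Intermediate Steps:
$w{\left(h \right)} = - h$
$w^{4}{\left(-3 - 2 \right)} = \left(- (-3 - 2)\right)^{4} = \left(\left(-1\right) \left(-5\right)\right)^{4} = 5^{4} = 625$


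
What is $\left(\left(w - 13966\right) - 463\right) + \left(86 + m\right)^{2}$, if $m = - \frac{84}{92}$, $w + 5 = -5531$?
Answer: $- \frac{6731636}{529} \approx -12725.0$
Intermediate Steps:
$w = -5536$ ($w = -5 - 5531 = -5536$)
$m = - \frac{21}{23}$ ($m = \left(-84\right) \frac{1}{92} = - \frac{21}{23} \approx -0.91304$)
$\left(\left(w - 13966\right) - 463\right) + \left(86 + m\right)^{2} = \left(\left(-5536 - 13966\right) - 463\right) + \left(86 - \frac{21}{23}\right)^{2} = \left(\left(-5536 - 13966\right) - 463\right) + \left(\frac{1957}{23}\right)^{2} = \left(-19502 - 463\right) + \frac{3829849}{529} = -19965 + \frac{3829849}{529} = - \frac{6731636}{529}$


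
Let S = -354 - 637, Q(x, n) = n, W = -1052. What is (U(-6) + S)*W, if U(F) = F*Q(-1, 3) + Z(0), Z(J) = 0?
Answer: 1061468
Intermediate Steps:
S = -991
U(F) = 3*F (U(F) = F*3 + 0 = 3*F + 0 = 3*F)
(U(-6) + S)*W = (3*(-6) - 991)*(-1052) = (-18 - 991)*(-1052) = -1009*(-1052) = 1061468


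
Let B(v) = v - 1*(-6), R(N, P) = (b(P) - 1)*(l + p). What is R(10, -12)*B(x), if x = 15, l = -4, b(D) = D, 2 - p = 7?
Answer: 2457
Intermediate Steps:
p = -5 (p = 2 - 1*7 = 2 - 7 = -5)
R(N, P) = 9 - 9*P (R(N, P) = (P - 1)*(-4 - 5) = (-1 + P)*(-9) = 9 - 9*P)
B(v) = 6 + v (B(v) = v + 6 = 6 + v)
R(10, -12)*B(x) = (9 - 9*(-12))*(6 + 15) = (9 + 108)*21 = 117*21 = 2457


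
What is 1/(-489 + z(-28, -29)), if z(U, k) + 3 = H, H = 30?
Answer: -1/462 ≈ -0.0021645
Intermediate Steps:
z(U, k) = 27 (z(U, k) = -3 + 30 = 27)
1/(-489 + z(-28, -29)) = 1/(-489 + 27) = 1/(-462) = -1/462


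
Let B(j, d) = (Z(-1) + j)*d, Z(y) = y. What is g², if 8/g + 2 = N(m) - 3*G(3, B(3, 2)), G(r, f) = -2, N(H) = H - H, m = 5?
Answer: 4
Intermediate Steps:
N(H) = 0
B(j, d) = d*(-1 + j) (B(j, d) = (-1 + j)*d = d*(-1 + j))
g = 2 (g = 8/(-2 + (0 - 3*(-2))) = 8/(-2 + (0 + 6)) = 8/(-2 + 6) = 8/4 = 8*(¼) = 2)
g² = 2² = 4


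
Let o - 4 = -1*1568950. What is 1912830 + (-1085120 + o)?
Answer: -741236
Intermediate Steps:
o = -1568946 (o = 4 - 1*1568950 = 4 - 1568950 = -1568946)
1912830 + (-1085120 + o) = 1912830 + (-1085120 - 1568946) = 1912830 - 2654066 = -741236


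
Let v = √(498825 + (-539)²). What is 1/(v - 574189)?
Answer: -574189/329692218375 - √789346/329692218375 ≈ -1.7443e-6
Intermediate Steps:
v = √789346 (v = √(498825 + 290521) = √789346 ≈ 888.45)
1/(v - 574189) = 1/(√789346 - 574189) = 1/(-574189 + √789346)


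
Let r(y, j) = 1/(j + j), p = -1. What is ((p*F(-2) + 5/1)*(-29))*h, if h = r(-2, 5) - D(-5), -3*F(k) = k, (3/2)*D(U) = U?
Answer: -38831/90 ≈ -431.46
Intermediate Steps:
D(U) = 2*U/3
r(y, j) = 1/(2*j)
F(k) = -k/3
h = 103/30 (h = (½)/5 - 2*(-5)/3 = (½)*(⅕) - 1*(-10/3) = ⅒ + 10/3 = 103/30 ≈ 3.4333)
((p*F(-2) + 5/1)*(-29))*h = ((-(-1)*(-2)/3 + 5/1)*(-29))*(103/30) = ((-1*⅔ + 5*1)*(-29))*(103/30) = ((-⅔ + 5)*(-29))*(103/30) = ((13/3)*(-29))*(103/30) = -377/3*103/30 = -38831/90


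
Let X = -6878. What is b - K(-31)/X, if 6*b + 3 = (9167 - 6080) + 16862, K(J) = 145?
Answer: 68594729/20634 ≈ 3324.4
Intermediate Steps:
b = 9973/3 (b = -½ + ((9167 - 6080) + 16862)/6 = -½ + (3087 + 16862)/6 = -½ + (⅙)*19949 = -½ + 19949/6 = 9973/3 ≈ 3324.3)
b - K(-31)/X = 9973/3 - 145/(-6878) = 9973/3 - 145*(-1)/6878 = 9973/3 - 1*(-145/6878) = 9973/3 + 145/6878 = 68594729/20634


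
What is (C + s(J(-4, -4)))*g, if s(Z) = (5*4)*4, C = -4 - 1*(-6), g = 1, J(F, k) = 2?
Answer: 82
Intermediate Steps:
C = 2 (C = -4 + 6 = 2)
s(Z) = 80 (s(Z) = 20*4 = 80)
(C + s(J(-4, -4)))*g = (2 + 80)*1 = 82*1 = 82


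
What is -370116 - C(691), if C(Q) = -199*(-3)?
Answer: -370713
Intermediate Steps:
C(Q) = 597
-370116 - C(691) = -370116 - 1*597 = -370116 - 597 = -370713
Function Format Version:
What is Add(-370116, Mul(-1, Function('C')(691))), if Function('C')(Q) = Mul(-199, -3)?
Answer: -370713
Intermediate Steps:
Function('C')(Q) = 597
Add(-370116, Mul(-1, Function('C')(691))) = Add(-370116, Mul(-1, 597)) = Add(-370116, -597) = -370713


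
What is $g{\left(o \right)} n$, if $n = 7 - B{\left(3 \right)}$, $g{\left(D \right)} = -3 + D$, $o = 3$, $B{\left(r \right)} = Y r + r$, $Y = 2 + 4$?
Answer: $0$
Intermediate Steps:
$Y = 6$
$B{\left(r \right)} = 7 r$ ($B{\left(r \right)} = 6 r + r = 7 r$)
$n = -14$ ($n = 7 - 7 \cdot 3 = 7 - 21 = -14$)
$g{\left(o \right)} n = \left(-3 + 3\right) \left(-14\right) = 0 \left(-14\right) = 0$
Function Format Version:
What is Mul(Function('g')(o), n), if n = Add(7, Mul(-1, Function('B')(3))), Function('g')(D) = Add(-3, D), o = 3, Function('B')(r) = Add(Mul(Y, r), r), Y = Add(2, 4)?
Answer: 0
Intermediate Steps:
Y = 6
Function('B')(r) = Mul(7, r) (Function('B')(r) = Add(Mul(6, r), r) = Mul(7, r))
n = -14 (n = Add(7, Mul(-1, Mul(7, 3))) = Add(7, Mul(-1, 21)) = Add(7, -21) = -14)
Mul(Function('g')(o), n) = Mul(Add(-3, 3), -14) = Mul(0, -14) = 0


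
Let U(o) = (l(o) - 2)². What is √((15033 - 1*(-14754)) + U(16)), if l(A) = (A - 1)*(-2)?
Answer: √30811 ≈ 175.53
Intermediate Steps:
l(A) = 2 - 2*A (l(A) = (-1 + A)*(-2) = 2 - 2*A)
U(o) = 4*o² (U(o) = ((2 - 2*o) - 2)² = (-2*o)² = 4*o²)
√((15033 - 1*(-14754)) + U(16)) = √((15033 - 1*(-14754)) + 4*16²) = √((15033 + 14754) + 4*256) = √(29787 + 1024) = √30811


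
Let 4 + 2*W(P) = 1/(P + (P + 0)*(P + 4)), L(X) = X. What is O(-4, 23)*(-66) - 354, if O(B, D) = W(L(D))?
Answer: -143001/644 ≈ -222.05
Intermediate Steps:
W(P) = -2 + 1/(2*(P + P*(4 + P))) (W(P) = -2 + 1/(2*(P + (P + 0)*(P + 4))) = -2 + 1/(2*(P + P*(4 + P))))
O(B, D) = (1 - 20*D - 4*D²)/(2*D*(5 + D))
O(-4, 23)*(-66) - 354 = ((½)*(1 - 20*23 - 4*23²)/(23*(5 + 23)))*(-66) - 354 = ((½)*(1/23)*(1 - 460 - 4*529)/28)*(-66) - 354 = ((½)*(1/23)*(1/28)*(1 - 460 - 2116))*(-66) - 354 = ((½)*(1/23)*(1/28)*(-2575))*(-66) - 354 = -2575/1288*(-66) - 354 = 84975/644 - 354 = -143001/644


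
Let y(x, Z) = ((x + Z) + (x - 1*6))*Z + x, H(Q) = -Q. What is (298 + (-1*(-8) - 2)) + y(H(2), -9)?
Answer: 473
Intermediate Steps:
y(x, Z) = x + Z*(-6 + Z + 2*x) (y(x, Z) = ((Z + x) + (x - 6))*Z + x = ((Z + x) + (-6 + x))*Z + x = (-6 + Z + 2*x)*Z + x = Z*(-6 + Z + 2*x) + x = x + Z*(-6 + Z + 2*x))
(298 + (-1*(-8) - 2)) + y(H(2), -9) = (298 + (-1*(-8) - 2)) + (-1*2 + (-9)**2 - 6*(-9) + 2*(-9)*(-1*2)) = (298 + (8 - 2)) + (-2 + 81 + 54 + 2*(-9)*(-2)) = (298 + 6) + (-2 + 81 + 54 + 36) = 304 + 169 = 473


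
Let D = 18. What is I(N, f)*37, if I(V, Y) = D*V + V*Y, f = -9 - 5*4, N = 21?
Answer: -8547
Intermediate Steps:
f = -29 (f = -9 - 1*20 = -9 - 20 = -29)
I(V, Y) = 18*V + V*Y
I(N, f)*37 = (21*(18 - 29))*37 = (21*(-11))*37 = -231*37 = -8547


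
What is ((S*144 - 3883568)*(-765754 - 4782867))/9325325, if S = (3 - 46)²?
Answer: 20071093326752/9325325 ≈ 2.1523e+6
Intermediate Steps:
S = 1849 (S = (-43)² = 1849)
((S*144 - 3883568)*(-765754 - 4782867))/9325325 = ((1849*144 - 3883568)*(-765754 - 4782867))/9325325 = ((266256 - 3883568)*(-5548621))*(1/9325325) = -3617312*(-5548621)*(1/9325325) = 20071093326752*(1/9325325) = 20071093326752/9325325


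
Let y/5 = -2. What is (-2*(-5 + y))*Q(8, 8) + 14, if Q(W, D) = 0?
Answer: 14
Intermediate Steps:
y = -10 (y = 5*(-2) = -10)
(-2*(-5 + y))*Q(8, 8) + 14 = -2*(-5 - 10)*0 + 14 = -2*(-15)*0 + 14 = 30*0 + 14 = 0 + 14 = 14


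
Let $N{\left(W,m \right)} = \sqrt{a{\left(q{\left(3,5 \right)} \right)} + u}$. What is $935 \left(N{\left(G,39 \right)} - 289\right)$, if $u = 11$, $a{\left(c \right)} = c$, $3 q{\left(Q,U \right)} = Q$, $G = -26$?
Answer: $-270215 + 1870 \sqrt{3} \approx -2.6698 \cdot 10^{5}$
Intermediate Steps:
$q{\left(Q,U \right)} = \frac{Q}{3}$
$N{\left(W,m \right)} = 2 \sqrt{3}$ ($N{\left(W,m \right)} = \sqrt{\frac{1}{3} \cdot 3 + 11} = \sqrt{1 + 11} = \sqrt{12} = 2 \sqrt{3}$)
$935 \left(N{\left(G,39 \right)} - 289\right) = 935 \left(2 \sqrt{3} - 289\right) = 935 \left(-289 + 2 \sqrt{3}\right) = -270215 + 1870 \sqrt{3}$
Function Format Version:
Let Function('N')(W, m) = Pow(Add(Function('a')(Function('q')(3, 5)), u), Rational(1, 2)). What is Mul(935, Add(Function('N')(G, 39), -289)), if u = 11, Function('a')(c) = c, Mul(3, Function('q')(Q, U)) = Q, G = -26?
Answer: Add(-270215, Mul(1870, Pow(3, Rational(1, 2)))) ≈ -2.6698e+5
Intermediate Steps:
Function('q')(Q, U) = Mul(Rational(1, 3), Q)
Function('N')(W, m) = Mul(2, Pow(3, Rational(1, 2))) (Function('N')(W, m) = Pow(Add(Mul(Rational(1, 3), 3), 11), Rational(1, 2)) = Pow(Add(1, 11), Rational(1, 2)) = Pow(12, Rational(1, 2)) = Mul(2, Pow(3, Rational(1, 2))))
Mul(935, Add(Function('N')(G, 39), -289)) = Mul(935, Add(Mul(2, Pow(3, Rational(1, 2))), -289)) = Mul(935, Add(-289, Mul(2, Pow(3, Rational(1, 2))))) = Add(-270215, Mul(1870, Pow(3, Rational(1, 2))))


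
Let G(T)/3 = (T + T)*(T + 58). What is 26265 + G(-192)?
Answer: 180633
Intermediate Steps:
G(T) = 6*T*(58 + T) (G(T) = 3*((T + T)*(T + 58)) = 3*((2*T)*(58 + T)) = 3*(2*T*(58 + T)) = 6*T*(58 + T))
26265 + G(-192) = 26265 + 6*(-192)*(58 - 192) = 26265 + 6*(-192)*(-134) = 26265 + 154368 = 180633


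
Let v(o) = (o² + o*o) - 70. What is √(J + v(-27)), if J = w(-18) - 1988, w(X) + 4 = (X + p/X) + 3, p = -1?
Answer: I*√22282/6 ≈ 24.879*I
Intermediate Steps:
w(X) = -1 + X - 1/X (w(X) = -4 + ((X - 1/X) + 3) = -4 + (3 + X - 1/X) = -1 + X - 1/X)
J = -36125/18 (J = (-1 - 18 - 1/(-18)) - 1988 = (-1 - 18 - 1*(-1/18)) - 1988 = (-1 - 18 + 1/18) - 1988 = -341/18 - 1988 = -36125/18 ≈ -2006.9)
v(o) = -70 + 2*o² (v(o) = (o² + o²) - 70 = 2*o² - 70 = -70 + 2*o²)
√(J + v(-27)) = √(-36125/18 + (-70 + 2*(-27)²)) = √(-36125/18 + (-70 + 2*729)) = √(-36125/18 + (-70 + 1458)) = √(-36125/18 + 1388) = √(-11141/18) = I*√22282/6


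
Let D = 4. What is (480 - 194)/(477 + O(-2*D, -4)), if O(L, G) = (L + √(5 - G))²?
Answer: 143/251 ≈ 0.56972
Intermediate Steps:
(480 - 194)/(477 + O(-2*D, -4)) = (480 - 194)/(477 + (-2*4 + √(5 - 1*(-4)))²) = 286/(477 + (-8 + √(5 + 4))²) = 286/(477 + (-8 + √9)²) = 286/(477 + (-8 + 3)²) = 286/(477 + (-5)²) = 286/(477 + 25) = 286/502 = 286*(1/502) = 143/251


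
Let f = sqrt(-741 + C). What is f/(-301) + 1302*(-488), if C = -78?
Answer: -635376 - 3*I*sqrt(91)/301 ≈ -6.3538e+5 - 0.095077*I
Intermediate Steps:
f = 3*I*sqrt(91) (f = sqrt(-741 - 78) = sqrt(-819) = 3*I*sqrt(91) ≈ 28.618*I)
f/(-301) + 1302*(-488) = (3*I*sqrt(91))/(-301) + 1302*(-488) = (3*I*sqrt(91))*(-1/301) - 635376 = -3*I*sqrt(91)/301 - 635376 = -635376 - 3*I*sqrt(91)/301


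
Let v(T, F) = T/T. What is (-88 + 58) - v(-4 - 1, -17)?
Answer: -31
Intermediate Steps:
v(T, F) = 1
(-88 + 58) - v(-4 - 1, -17) = (-88 + 58) - 1*1 = -30 - 1 = -31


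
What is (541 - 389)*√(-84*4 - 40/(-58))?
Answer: 304*I*√70499/29 ≈ 2783.3*I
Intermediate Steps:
(541 - 389)*√(-84*4 - 40/(-58)) = 152*√(-336 - 40*(-1/58)) = 152*√(-336 + 20/29) = 152*√(-9724/29) = 152*(2*I*√70499/29) = 304*I*√70499/29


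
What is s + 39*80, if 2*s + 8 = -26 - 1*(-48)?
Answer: 3127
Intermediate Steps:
s = 7 (s = -4 + (-26 - 1*(-48))/2 = -4 + (-26 + 48)/2 = -4 + (1/2)*22 = -4 + 11 = 7)
s + 39*80 = 7 + 39*80 = 7 + 3120 = 3127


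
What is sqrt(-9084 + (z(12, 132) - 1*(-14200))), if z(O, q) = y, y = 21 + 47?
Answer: 72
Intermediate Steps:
y = 68
z(O, q) = 68
sqrt(-9084 + (z(12, 132) - 1*(-14200))) = sqrt(-9084 + (68 - 1*(-14200))) = sqrt(-9084 + (68 + 14200)) = sqrt(-9084 + 14268) = sqrt(5184) = 72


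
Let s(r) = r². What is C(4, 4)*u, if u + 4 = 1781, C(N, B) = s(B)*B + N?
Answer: 120836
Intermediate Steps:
C(N, B) = N + B³ (C(N, B) = B²*B + N = B³ + N = N + B³)
u = 1777 (u = -4 + 1781 = 1777)
C(4, 4)*u = (4 + 4³)*1777 = (4 + 64)*1777 = 68*1777 = 120836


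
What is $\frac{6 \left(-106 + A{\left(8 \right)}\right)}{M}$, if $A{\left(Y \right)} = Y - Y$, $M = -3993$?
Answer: $\frac{212}{1331} \approx 0.15928$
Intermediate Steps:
$A{\left(Y \right)} = 0$
$\frac{6 \left(-106 + A{\left(8 \right)}\right)}{M} = \frac{6 \left(-106 + 0\right)}{-3993} = 6 \left(-106\right) \left(- \frac{1}{3993}\right) = \left(-636\right) \left(- \frac{1}{3993}\right) = \frac{212}{1331}$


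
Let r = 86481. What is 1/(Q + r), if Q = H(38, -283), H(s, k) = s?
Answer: 1/86519 ≈ 1.1558e-5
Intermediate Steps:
Q = 38
1/(Q + r) = 1/(38 + 86481) = 1/86519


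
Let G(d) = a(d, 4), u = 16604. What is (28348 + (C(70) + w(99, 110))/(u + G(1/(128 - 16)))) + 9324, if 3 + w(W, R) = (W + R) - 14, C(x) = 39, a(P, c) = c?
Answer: 208552269/5536 ≈ 37672.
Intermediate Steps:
G(d) = 4
w(W, R) = -17 + R + W (w(W, R) = -3 + ((W + R) - 14) = -3 + ((R + W) - 14) = -3 + (-14 + R + W) = -17 + R + W)
(28348 + (C(70) + w(99, 110))/(u + G(1/(128 - 16)))) + 9324 = (28348 + (39 + (-17 + 110 + 99))/(16604 + 4)) + 9324 = (28348 + (39 + 192)/16608) + 9324 = (28348 + 231*(1/16608)) + 9324 = (28348 + 77/5536) + 9324 = 156934605/5536 + 9324 = 208552269/5536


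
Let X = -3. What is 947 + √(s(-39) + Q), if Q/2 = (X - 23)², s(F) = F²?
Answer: 947 + 13*√17 ≈ 1000.6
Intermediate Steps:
Q = 1352 (Q = 2*(-3 - 23)² = 2*(-26)² = 2*676 = 1352)
947 + √(s(-39) + Q) = 947 + √((-39)² + 1352) = 947 + √(1521 + 1352) = 947 + √2873 = 947 + 13*√17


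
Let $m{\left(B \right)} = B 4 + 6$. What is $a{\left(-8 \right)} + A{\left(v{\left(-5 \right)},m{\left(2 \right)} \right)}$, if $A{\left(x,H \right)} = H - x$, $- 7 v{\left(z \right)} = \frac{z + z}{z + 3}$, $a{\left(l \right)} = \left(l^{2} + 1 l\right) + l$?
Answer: $\frac{439}{7} \approx 62.714$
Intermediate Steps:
$a{\left(l \right)} = l^{2} + 2 l$ ($a{\left(l \right)} = \left(l^{2} + l\right) + l = \left(l + l^{2}\right) + l = l^{2} + 2 l$)
$m{\left(B \right)} = 6 + 4 B$ ($m{\left(B \right)} = 4 B + 6 = 6 + 4 B$)
$v{\left(z \right)} = - \frac{2 z}{7 \left(3 + z\right)}$ ($v{\left(z \right)} = - \frac{\left(z + z\right) \frac{1}{z + 3}}{7} = - \frac{2 z \frac{1}{3 + z}}{7} = - \frac{2 z}{7 \left(3 + z\right)}$)
$a{\left(-8 \right)} + A{\left(v{\left(-5 \right)},m{\left(2 \right)} \right)} = - 8 \left(2 - 8\right) + \left(\left(6 + 4 \cdot 2\right) - \left(-2\right) \left(-5\right) \frac{1}{21 + 7 \left(-5\right)}\right) = \left(-8\right) \left(-6\right) + \left(\left(6 + 8\right) - \left(-2\right) \left(-5\right) \frac{1}{21 - 35}\right) = 48 + \left(14 - \left(-2\right) \left(-5\right) \frac{1}{-14}\right) = 48 + \left(14 - \left(-2\right) \left(-5\right) \left(- \frac{1}{14}\right)\right) = 48 + \left(14 - - \frac{5}{7}\right) = 48 + \left(14 + \frac{5}{7}\right) = 48 + \frac{103}{7} = \frac{439}{7}$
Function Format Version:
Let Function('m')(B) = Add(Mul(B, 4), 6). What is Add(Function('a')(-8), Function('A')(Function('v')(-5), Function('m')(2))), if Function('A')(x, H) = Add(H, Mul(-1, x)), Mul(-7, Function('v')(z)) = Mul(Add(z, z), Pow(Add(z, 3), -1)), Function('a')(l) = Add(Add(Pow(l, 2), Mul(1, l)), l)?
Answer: Rational(439, 7) ≈ 62.714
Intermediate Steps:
Function('a')(l) = Add(Pow(l, 2), Mul(2, l)) (Function('a')(l) = Add(Add(Pow(l, 2), l), l) = Add(Add(l, Pow(l, 2)), l) = Add(Pow(l, 2), Mul(2, l)))
Function('m')(B) = Add(6, Mul(4, B)) (Function('m')(B) = Add(Mul(4, B), 6) = Add(6, Mul(4, B)))
Function('v')(z) = Mul(Rational(-2, 7), z, Pow(Add(3, z), -1)) (Function('v')(z) = Mul(Rational(-1, 7), Mul(Add(z, z), Pow(Add(z, 3), -1))) = Mul(Rational(-1, 7), Mul(Mul(2, z), Pow(Add(3, z), -1))) = Mul(Rational(-1, 7), Mul(2, z, Pow(Add(3, z), -1))) = Mul(Rational(-2, 7), z, Pow(Add(3, z), -1)))
Add(Function('a')(-8), Function('A')(Function('v')(-5), Function('m')(2))) = Add(Mul(-8, Add(2, -8)), Add(Add(6, Mul(4, 2)), Mul(-1, Mul(-2, -5, Pow(Add(21, Mul(7, -5)), -1))))) = Add(Mul(-8, -6), Add(Add(6, 8), Mul(-1, Mul(-2, -5, Pow(Add(21, -35), -1))))) = Add(48, Add(14, Mul(-1, Mul(-2, -5, Pow(-14, -1))))) = Add(48, Add(14, Mul(-1, Mul(-2, -5, Rational(-1, 14))))) = Add(48, Add(14, Mul(-1, Rational(-5, 7)))) = Add(48, Add(14, Rational(5, 7))) = Add(48, Rational(103, 7)) = Rational(439, 7)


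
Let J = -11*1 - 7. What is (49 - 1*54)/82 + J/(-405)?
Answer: -61/3690 ≈ -0.016531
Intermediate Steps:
J = -18 (J = -11 - 7 = -18)
(49 - 1*54)/82 + J/(-405) = (49 - 1*54)/82 - 18/(-405) = (49 - 54)*(1/82) - 18*(-1/405) = -5*1/82 + 2/45 = -5/82 + 2/45 = -61/3690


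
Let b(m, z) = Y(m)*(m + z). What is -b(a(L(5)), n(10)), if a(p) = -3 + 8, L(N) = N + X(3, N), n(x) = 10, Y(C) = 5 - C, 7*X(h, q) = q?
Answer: 0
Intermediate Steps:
X(h, q) = q/7
L(N) = 8*N/7 (L(N) = N + N/7 = 8*N/7)
a(p) = 5
b(m, z) = (5 - m)*(m + z)
-b(a(L(5)), n(10)) = -(-1)*(-5 + 5)*(5 + 10) = -(-1)*0*15 = -1*0 = 0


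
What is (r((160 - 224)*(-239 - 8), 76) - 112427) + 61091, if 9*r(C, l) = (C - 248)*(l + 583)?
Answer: 9792016/9 ≈ 1.0880e+6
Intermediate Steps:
r(C, l) = (-248 + C)*(583 + l)/9 (r(C, l) = ((C - 248)*(l + 583))/9 = ((-248 + C)*(583 + l))/9 = (-248 + C)*(583 + l)/9)
(r((160 - 224)*(-239 - 8), 76) - 112427) + 61091 = ((-144584/9 - 248/9*76 + 583*((160 - 224)*(-239 - 8))/9 + (⅑)*((160 - 224)*(-239 - 8))*76) - 112427) + 61091 = ((-144584/9 - 18848/9 + 583*(-64*(-247))/9 + (⅑)*(-64*(-247))*76) - 112427) + 61091 = ((-144584/9 - 18848/9 + (583/9)*15808 + (⅑)*15808*76) - 112427) + 61091 = ((-144584/9 - 18848/9 + 9216064/9 + 1201408/9) - 112427) + 61091 = (10254040/9 - 112427) + 61091 = 9242197/9 + 61091 = 9792016/9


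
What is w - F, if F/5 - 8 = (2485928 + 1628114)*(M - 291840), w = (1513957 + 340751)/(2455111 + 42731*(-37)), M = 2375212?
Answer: -9364590487665266883/218516 ≈ -4.2855e+13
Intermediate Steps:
w = 463677/218516 (w = 1854708/(2455111 - 1581047) = 1854708/874064 = 1854708*(1/874064) = 463677/218516 ≈ 2.1219)
F = 42855399548160 (F = 40 + 5*((2485928 + 1628114)*(2375212 - 291840)) = 40 + 5*(4114042*2083372) = 40 + 5*8571079909624 = 40 + 42855399548120 = 42855399548160)
w - F = 463677/218516 - 1*42855399548160 = 463677/218516 - 42855399548160 = -9364590487665266883/218516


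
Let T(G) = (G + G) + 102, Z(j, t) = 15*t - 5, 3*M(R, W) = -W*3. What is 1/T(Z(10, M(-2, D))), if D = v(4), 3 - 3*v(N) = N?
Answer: 1/102 ≈ 0.0098039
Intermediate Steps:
v(N) = 1 - N/3
D = -1/3 (D = 1 - 1/3*4 = 1 - 4/3 = -1/3 ≈ -0.33333)
M(R, W) = -W (M(R, W) = (-W*3)/3 = (-3*W)/3 = -W)
Z(j, t) = -5 + 15*t
T(G) = 102 + 2*G (T(G) = 2*G + 102 = 102 + 2*G)
1/T(Z(10, M(-2, D))) = 1/(102 + 2*(-5 + 15*(-1*(-1/3)))) = 1/(102 + 2*(-5 + 15*(1/3))) = 1/(102 + 2*(-5 + 5)) = 1/(102 + 2*0) = 1/(102 + 0) = 1/102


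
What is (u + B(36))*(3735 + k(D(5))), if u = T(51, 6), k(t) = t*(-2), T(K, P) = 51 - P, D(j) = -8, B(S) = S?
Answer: 303831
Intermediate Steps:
k(t) = -2*t
u = 45 (u = 51 - 1*6 = 51 - 6 = 45)
(u + B(36))*(3735 + k(D(5))) = (45 + 36)*(3735 - 2*(-8)) = 81*(3735 + 16) = 81*3751 = 303831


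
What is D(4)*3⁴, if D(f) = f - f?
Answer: 0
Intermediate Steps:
D(f) = 0
D(4)*3⁴ = 0*3⁴ = 0*81 = 0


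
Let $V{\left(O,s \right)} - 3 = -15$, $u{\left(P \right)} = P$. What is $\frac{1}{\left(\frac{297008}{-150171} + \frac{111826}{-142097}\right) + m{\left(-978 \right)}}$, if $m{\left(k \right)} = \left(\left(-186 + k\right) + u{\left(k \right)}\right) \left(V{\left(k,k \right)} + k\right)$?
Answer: $\frac{21338848587}{45250676539652438} \approx 4.7157 \cdot 10^{-7}$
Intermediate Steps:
$V{\left(O,s \right)} = -12$ ($V{\left(O,s \right)} = 3 - 15 = -12$)
$m{\left(k \right)} = \left(-186 + 2 k\right) \left(-12 + k\right)$ ($m{\left(k \right)} = \left(\left(-186 + k\right) + k\right) \left(-12 + k\right) = \left(-186 + 2 k\right) \left(-12 + k\right)$)
$\frac{1}{\left(\frac{297008}{-150171} + \frac{111826}{-142097}\right) + m{\left(-978 \right)}} = \frac{1}{\left(\frac{297008}{-150171} + \frac{111826}{-142097}\right) + \left(2232 - -205380 + 2 \left(-978\right)^{2}\right)} = \frac{1}{\left(297008 \left(- \frac{1}{150171}\right) + 111826 \left(- \frac{1}{142097}\right)\right) + \left(2232 + 205380 + 2 \cdot 956484\right)} = \frac{1}{\left(- \frac{297008}{150171} - \frac{111826}{142097}\right) + \left(2232 + 205380 + 1912968\right)} = \frac{1}{- \frac{58996968022}{21338848587} + 2120580} = \frac{1}{\frac{45250676539652438}{21338848587}} = \frac{21338848587}{45250676539652438}$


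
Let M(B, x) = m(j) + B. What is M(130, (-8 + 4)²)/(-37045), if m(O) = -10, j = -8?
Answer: -24/7409 ≈ -0.0032393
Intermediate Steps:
M(B, x) = -10 + B
M(130, (-8 + 4)²)/(-37045) = (-10 + 130)/(-37045) = 120*(-1/37045) = -24/7409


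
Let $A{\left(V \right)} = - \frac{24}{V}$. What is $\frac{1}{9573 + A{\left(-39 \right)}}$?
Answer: $\frac{13}{124457} \approx 0.00010445$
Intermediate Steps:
$\frac{1}{9573 + A{\left(-39 \right)}} = \frac{1}{9573 - \frac{24}{-39}} = \frac{1}{9573 - - \frac{8}{13}} = \frac{1}{9573 + \frac{8}{13}} = \frac{1}{\frac{124457}{13}} = \frac{13}{124457}$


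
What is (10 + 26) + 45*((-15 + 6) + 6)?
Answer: -99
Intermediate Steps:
(10 + 26) + 45*((-15 + 6) + 6) = 36 + 45*(-9 + 6) = 36 + 45*(-3) = 36 - 135 = -99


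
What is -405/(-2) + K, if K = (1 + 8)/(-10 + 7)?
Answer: 399/2 ≈ 199.50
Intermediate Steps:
K = -3 (K = 9/(-3) = 9*(-1/3) = -3)
-405/(-2) + K = -405/(-2) - 3 = -405*(-1)/2 - 3 = -45*(-9/2) - 3 = 405/2 - 3 = 399/2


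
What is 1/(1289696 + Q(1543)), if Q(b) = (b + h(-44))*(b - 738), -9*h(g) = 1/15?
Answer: 27/68358736 ≈ 3.9497e-7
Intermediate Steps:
h(g) = -1/135 (h(g) = -⅑/15 = -⅑*1/15 = -1/135)
Q(b) = (-738 + b)*(-1/135 + b) (Q(b) = (b - 1/135)*(b - 738) = (-1/135 + b)*(-738 + b) = (-738 + b)*(-1/135 + b))
1/(1289696 + Q(1543)) = 1/(1289696 + (82/15 + 1543² - 99631/135*1543)) = 1/(1289696 + (82/15 + 2380849 - 153730633/135)) = 1/(1289696 + 33536944/27) = 1/(68358736/27) = 27/68358736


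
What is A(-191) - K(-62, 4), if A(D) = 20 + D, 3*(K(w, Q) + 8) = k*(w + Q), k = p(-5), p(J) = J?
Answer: -779/3 ≈ -259.67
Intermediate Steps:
k = -5
K(w, Q) = -8 - 5*Q/3 - 5*w/3 (K(w, Q) = -8 + (-5*(w + Q))/3 = -8 + (-5*(Q + w))/3 = -8 + (-5*Q - 5*w)/3 = -8 + (-5*Q/3 - 5*w/3) = -8 - 5*Q/3 - 5*w/3)
A(-191) - K(-62, 4) = (20 - 191) - (-8 - 5/3*4 - 5/3*(-62)) = -171 - (-8 - 20/3 + 310/3) = -171 - 1*266/3 = -171 - 266/3 = -779/3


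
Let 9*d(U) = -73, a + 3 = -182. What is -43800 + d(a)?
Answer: -394273/9 ≈ -43808.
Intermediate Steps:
a = -185 (a = -3 - 182 = -185)
d(U) = -73/9 (d(U) = (⅑)*(-73) = -73/9)
-43800 + d(a) = -43800 - 73/9 = -394273/9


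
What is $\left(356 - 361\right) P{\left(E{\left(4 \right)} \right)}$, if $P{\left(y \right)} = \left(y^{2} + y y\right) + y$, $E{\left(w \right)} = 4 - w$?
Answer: $0$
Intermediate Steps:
$P{\left(y \right)} = y + 2 y^{2}$ ($P{\left(y \right)} = \left(y^{2} + y^{2}\right) + y = 2 y^{2} + y = y + 2 y^{2}$)
$\left(356 - 361\right) P{\left(E{\left(4 \right)} \right)} = \left(356 - 361\right) \left(4 - 4\right) \left(1 + 2 \left(4 - 4\right)\right) = - 5 \left(4 - 4\right) \left(1 + 2 \left(4 - 4\right)\right) = - 5 \cdot 0 \left(1 + 2 \cdot 0\right) = - 5 \cdot 0 \left(1 + 0\right) = - 5 \cdot 0 \cdot 1 = \left(-5\right) 0 = 0$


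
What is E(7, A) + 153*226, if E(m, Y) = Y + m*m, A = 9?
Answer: 34636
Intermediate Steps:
E(m, Y) = Y + m²
E(7, A) + 153*226 = (9 + 7²) + 153*226 = (9 + 49) + 34578 = 58 + 34578 = 34636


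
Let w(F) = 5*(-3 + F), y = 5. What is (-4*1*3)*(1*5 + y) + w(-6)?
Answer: -165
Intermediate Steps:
w(F) = -15 + 5*F
(-4*1*3)*(1*5 + y) + w(-6) = (-4*1*3)*(1*5 + 5) + (-15 + 5*(-6)) = (-4*3)*(5 + 5) + (-15 - 30) = -12*10 - 45 = -120 - 45 = -165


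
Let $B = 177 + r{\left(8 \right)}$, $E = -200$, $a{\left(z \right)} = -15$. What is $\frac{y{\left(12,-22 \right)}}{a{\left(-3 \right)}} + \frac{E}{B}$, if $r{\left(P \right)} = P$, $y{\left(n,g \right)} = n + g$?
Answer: $- \frac{46}{111} \approx -0.41441$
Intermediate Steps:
$y{\left(n,g \right)} = g + n$
$B = 185$ ($B = 177 + 8 = 185$)
$\frac{y{\left(12,-22 \right)}}{a{\left(-3 \right)}} + \frac{E}{B} = \frac{-22 + 12}{-15} - \frac{200}{185} = \left(-10\right) \left(- \frac{1}{15}\right) - \frac{40}{37} = \frac{2}{3} - \frac{40}{37} = - \frac{46}{111}$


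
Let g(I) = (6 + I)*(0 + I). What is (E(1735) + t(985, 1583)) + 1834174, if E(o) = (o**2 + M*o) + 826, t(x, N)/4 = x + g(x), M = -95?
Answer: 8588880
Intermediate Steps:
g(I) = I*(6 + I) (g(I) = (6 + I)*I = I*(6 + I))
t(x, N) = 4*x + 4*x*(6 + x) (t(x, N) = 4*(x + x*(6 + x)) = 4*x + 4*x*(6 + x))
E(o) = 826 + o**2 - 95*o (E(o) = (o**2 - 95*o) + 826 = 826 + o**2 - 95*o)
(E(1735) + t(985, 1583)) + 1834174 = ((826 + 1735**2 - 95*1735) + 4*985*(7 + 985)) + 1834174 = ((826 + 3010225 - 164825) + 4*985*992) + 1834174 = (2846226 + 3908480) + 1834174 = 6754706 + 1834174 = 8588880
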